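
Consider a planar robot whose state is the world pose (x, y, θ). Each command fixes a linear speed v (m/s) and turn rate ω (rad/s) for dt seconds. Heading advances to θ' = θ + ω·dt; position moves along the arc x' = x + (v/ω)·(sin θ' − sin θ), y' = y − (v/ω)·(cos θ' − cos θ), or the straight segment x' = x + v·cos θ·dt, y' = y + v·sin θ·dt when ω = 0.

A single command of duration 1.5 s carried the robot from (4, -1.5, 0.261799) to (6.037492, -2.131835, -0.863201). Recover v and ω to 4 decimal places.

Δθ = -0.863201 − 0.261799 = -1.125000
ω = Δθ/dt = -1.125000/1.5 = -0.7500
R = Δx/(sin θ' − sin θ) = -2.0000
v = R·ω = -2.0000·-0.7500 = 1.5000

v = 1.5000, ω = -0.7500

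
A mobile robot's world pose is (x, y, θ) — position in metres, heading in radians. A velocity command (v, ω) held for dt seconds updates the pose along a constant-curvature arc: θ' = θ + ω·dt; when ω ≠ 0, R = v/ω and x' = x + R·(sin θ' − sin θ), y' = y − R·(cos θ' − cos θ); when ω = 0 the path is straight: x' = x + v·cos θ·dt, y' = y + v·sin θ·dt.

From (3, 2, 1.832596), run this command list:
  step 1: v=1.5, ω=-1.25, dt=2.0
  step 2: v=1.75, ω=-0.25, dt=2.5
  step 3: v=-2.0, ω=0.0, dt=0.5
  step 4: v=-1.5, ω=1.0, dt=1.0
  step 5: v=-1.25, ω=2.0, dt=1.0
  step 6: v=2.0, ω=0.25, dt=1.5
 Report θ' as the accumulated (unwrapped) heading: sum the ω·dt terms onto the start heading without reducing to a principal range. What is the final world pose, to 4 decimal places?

(4.2654, 3.8077, 2.0826)

step 1: θ'=-0.6674 (R=-1.2000) → pose (4.9018, 3.2531, -0.6674)
step 2: θ'=-1.2924 (R=-7.0000) → pose (7.2997, -0.3212, -1.2924)
step 3: θ'=-1.2924 (straight) → pose (7.0249, 0.6403, -1.2924)
step 4: θ'=-0.2924 (R=-1.5000) → pose (6.0150, 1.6644, -0.2924)
step 5: θ'=1.7076 (R=-0.6250) → pose (5.2157, 0.9807, 1.7076)
step 6: θ'=2.0826 (R=8.0000) → pose (4.2654, 3.8077, 2.0826)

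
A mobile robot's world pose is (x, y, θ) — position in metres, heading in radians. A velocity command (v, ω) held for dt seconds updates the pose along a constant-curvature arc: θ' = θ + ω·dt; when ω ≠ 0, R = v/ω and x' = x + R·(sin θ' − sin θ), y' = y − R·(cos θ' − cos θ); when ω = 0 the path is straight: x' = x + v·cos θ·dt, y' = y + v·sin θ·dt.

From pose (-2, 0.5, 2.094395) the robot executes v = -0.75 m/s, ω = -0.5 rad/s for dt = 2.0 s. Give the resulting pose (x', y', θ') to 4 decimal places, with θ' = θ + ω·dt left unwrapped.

(-1.9661, -0.9379, 1.0944)

θ' = 2.0944 + -0.5·2.0 = 1.0944
R = v/ω = -0.75/-0.5 = 1.5000
x' = -2 + 1.5000·(sin 1.0944 − sin 2.0944) = -1.9661
y' = 0.5 − 1.5000·(cos 1.0944 − cos 2.0944) = -0.9379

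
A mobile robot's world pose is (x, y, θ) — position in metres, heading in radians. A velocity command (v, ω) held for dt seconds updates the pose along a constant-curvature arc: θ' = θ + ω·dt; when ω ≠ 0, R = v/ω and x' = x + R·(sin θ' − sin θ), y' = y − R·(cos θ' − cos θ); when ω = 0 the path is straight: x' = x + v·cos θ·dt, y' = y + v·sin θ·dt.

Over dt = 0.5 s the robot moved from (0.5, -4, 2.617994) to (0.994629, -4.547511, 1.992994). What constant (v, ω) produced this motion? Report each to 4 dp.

Δθ = 1.992994 − 2.617994 = -0.625000
ω = Δθ/dt = -0.625000/0.5 = -1.2500
R = −Δy/(cos θ' − cos θ) = 1.2000
v = R·ω = 1.2000·-1.2500 = -1.5000

v = -1.5000, ω = -1.2500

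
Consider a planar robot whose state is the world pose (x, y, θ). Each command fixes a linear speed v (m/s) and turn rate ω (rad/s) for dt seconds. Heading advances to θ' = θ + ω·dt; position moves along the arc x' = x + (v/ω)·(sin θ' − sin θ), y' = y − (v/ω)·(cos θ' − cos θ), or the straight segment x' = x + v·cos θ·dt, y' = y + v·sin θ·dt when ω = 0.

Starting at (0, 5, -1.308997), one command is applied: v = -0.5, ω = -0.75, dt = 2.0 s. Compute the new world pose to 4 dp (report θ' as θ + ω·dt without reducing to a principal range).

(0.4263, 5.8027, -2.8090)

θ' = -1.3090 + -0.75·2.0 = -2.8090
R = v/ω = -0.5/-0.75 = 0.6667
x' = 0 + 0.6667·(sin -2.8090 − sin -1.3090) = 0.4263
y' = 5 − 0.6667·(cos -2.8090 − cos -1.3090) = 5.8027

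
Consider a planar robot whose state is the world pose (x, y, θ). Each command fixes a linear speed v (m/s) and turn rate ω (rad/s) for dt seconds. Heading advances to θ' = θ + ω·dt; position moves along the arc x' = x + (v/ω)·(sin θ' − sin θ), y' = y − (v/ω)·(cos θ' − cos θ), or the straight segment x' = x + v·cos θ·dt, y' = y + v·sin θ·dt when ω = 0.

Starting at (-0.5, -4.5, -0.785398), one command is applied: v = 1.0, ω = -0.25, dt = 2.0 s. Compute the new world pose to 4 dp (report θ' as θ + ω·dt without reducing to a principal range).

θ' = -0.7854 + -0.25·2.0 = -1.2854
R = v/ω = 1.0/-0.25 = -4.0000
x' = -0.5 + -4.0000·(sin -1.2854 − sin -0.7854) = 0.5098
y' = -4.5 − -4.0000·(cos -1.2854 − cos -0.7854) = -6.2023

(0.5098, -6.2023, -1.2854)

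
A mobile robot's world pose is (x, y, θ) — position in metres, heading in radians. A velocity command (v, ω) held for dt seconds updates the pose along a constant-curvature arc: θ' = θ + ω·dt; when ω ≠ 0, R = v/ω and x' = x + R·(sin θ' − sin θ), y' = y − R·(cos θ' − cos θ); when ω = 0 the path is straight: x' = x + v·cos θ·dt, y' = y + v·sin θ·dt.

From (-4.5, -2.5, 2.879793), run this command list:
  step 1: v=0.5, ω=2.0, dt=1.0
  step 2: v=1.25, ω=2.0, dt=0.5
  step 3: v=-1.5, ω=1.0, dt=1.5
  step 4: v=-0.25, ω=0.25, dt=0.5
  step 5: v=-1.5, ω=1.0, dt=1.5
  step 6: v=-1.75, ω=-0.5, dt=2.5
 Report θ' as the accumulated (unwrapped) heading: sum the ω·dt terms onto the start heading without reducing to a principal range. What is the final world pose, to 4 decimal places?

(-3.5600, -9.4883, 7.7548)

step 1: θ'=4.8798 (R=0.2500) → pose (-4.8112, -2.7831, 4.8798)
step 2: θ'=5.8798 (R=0.6250) → pose (-4.4403, -3.2538, 5.8798)
step 3: θ'=7.3798 (R=-1.5000) → pose (-6.3636, -3.9485, 7.3798)
step 4: θ'=7.5048 (R=-1.0000) → pose (-6.4136, -4.0630, 7.5048)
step 5: θ'=9.0048 (R=-1.5000) → pose (-5.6157, -5.9458, 9.0048)
step 6: θ'=7.7548 (R=3.5000) → pose (-3.5600, -9.4883, 7.7548)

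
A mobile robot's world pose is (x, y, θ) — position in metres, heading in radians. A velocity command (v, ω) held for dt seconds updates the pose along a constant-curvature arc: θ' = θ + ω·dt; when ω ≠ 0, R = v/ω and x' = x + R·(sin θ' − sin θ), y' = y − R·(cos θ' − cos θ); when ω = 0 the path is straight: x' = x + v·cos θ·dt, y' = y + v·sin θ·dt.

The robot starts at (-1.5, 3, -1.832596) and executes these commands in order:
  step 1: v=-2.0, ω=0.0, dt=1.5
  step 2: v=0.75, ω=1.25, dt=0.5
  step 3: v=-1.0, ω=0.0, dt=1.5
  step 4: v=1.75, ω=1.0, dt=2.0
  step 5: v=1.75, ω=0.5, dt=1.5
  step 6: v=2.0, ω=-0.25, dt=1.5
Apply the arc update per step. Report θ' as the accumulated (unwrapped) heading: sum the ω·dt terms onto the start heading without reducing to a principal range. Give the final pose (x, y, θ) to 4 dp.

(3.2895, 11.5958, 1.1674)

step 1: θ'=-1.8326 (straight) → pose (-0.7235, 5.8978, -1.8326)
step 2: θ'=-1.2076 (R=0.6000) → pose (-0.7048, 5.5293, -1.2076)
step 3: θ'=-1.2076 (straight) → pose (-1.2377, 6.9315, -1.2076)
step 4: θ'=0.7924 (R=1.7500) → pose (1.6442, 6.3245, 0.7924)
step 5: θ'=1.5424 (R=3.5000) → pose (2.6506, 8.6826, 1.5424)
step 6: θ'=1.1674 (R=-8.0000) → pose (3.2895, 11.5958, 1.1674)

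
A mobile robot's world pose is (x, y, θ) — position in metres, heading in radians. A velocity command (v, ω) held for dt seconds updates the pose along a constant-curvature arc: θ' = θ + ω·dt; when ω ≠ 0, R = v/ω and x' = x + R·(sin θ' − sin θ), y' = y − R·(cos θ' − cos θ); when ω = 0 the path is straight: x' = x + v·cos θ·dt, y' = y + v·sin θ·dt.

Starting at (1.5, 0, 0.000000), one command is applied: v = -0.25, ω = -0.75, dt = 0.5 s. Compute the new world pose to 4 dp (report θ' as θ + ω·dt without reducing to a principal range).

θ' = 0.0000 + -0.75·0.5 = -0.3750
R = v/ω = -0.25/-0.75 = 0.3333
x' = 1.5 + 0.3333·(sin -0.3750 − sin 0.0000) = 1.3779
y' = 0 − 0.3333·(cos -0.3750 − cos 0.0000) = 0.0232

(1.3779, 0.0232, -0.3750)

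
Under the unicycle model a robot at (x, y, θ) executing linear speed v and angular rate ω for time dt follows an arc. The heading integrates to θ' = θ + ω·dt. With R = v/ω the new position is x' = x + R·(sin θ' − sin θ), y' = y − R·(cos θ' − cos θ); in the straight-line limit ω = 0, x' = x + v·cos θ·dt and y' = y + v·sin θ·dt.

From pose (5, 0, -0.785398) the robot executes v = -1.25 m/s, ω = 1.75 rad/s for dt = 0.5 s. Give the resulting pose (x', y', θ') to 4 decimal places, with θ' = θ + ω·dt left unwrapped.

(4.4310, 0.2063, 0.0896)

θ' = -0.7854 + 1.75·0.5 = 0.0896
R = v/ω = -1.25/1.75 = -0.7143
x' = 5 + -0.7143·(sin 0.0896 − sin -0.7854) = 4.4310
y' = 0 − -0.7143·(cos 0.0896 − cos -0.7854) = 0.2063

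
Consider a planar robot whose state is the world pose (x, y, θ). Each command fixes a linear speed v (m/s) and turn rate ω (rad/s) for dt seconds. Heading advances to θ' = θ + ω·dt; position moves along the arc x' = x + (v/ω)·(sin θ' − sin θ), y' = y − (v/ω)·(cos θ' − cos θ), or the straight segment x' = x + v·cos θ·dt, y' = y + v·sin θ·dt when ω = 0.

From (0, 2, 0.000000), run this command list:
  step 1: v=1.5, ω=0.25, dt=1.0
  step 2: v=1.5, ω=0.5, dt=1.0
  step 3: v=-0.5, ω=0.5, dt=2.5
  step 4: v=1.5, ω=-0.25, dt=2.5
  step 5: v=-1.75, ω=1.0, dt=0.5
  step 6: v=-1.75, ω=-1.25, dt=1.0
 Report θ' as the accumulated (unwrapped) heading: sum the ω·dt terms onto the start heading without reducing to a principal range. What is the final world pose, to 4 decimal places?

(1.6602, 2.9952, 0.6250)

step 1: θ'=0.2500 (R=6.0000) → pose (1.4844, 2.1865, 0.2500)
step 2: θ'=0.7500 (R=3.0000) → pose (2.7871, 2.8982, 0.7500)
step 3: θ'=2.0000 (R=-1.0000) → pose (2.5595, 1.7504, 2.0000)
step 4: θ'=1.3750 (R=-6.0000) → pose (2.1299, 5.4145, 1.3750)
step 5: θ'=1.8750 (R=-1.7500) → pose (2.1768, 4.5499, 1.8750)
step 6: θ'=0.6250 (R=1.4000) → pose (1.6602, 2.9952, 0.6250)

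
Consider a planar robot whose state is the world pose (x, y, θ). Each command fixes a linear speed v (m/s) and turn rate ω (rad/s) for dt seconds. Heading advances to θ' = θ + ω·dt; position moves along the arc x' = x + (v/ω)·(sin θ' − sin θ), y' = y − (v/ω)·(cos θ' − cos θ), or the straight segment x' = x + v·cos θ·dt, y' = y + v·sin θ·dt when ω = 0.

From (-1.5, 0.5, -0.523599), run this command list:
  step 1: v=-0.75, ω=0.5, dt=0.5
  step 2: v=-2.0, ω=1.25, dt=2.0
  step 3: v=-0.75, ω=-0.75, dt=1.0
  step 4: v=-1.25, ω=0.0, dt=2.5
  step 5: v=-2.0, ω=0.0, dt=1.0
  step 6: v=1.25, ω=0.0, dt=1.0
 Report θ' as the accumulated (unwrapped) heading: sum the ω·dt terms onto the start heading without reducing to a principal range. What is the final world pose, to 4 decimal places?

(-3.7077, -6.4324, 1.4764)

step 1: θ'=-0.2736 (R=-1.5000) → pose (-1.8447, 0.6452, -0.2736)
step 2: θ'=2.2264 (R=-1.6000) → pose (-3.5453, -1.8707, 2.2264)
step 3: θ'=1.4764 (R=1.0000) → pose (-3.3424, -2.5746, 1.4764)
step 4: θ'=1.4764 (straight) → pose (-3.6370, -5.6857, 1.4764)
step 5: θ'=1.4764 (straight) → pose (-3.8255, -7.6768, 1.4764)
step 6: θ'=1.4764 (straight) → pose (-3.7077, -6.4324, 1.4764)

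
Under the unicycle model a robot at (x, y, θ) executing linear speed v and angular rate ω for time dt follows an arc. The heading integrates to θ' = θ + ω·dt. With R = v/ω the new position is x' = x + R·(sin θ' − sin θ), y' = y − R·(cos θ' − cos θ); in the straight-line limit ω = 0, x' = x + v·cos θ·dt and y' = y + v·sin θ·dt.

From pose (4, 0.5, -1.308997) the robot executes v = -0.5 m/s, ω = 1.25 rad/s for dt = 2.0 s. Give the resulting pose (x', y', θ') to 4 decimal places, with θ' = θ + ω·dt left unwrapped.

(3.2421, 0.5448, 1.1910)

θ' = -1.3090 + 1.25·2.0 = 1.1910
R = v/ω = -0.5/1.25 = -0.4000
x' = 4 + -0.4000·(sin 1.1910 − sin -1.3090) = 3.2421
y' = 0.5 − -0.4000·(cos 1.1910 − cos -1.3090) = 0.5448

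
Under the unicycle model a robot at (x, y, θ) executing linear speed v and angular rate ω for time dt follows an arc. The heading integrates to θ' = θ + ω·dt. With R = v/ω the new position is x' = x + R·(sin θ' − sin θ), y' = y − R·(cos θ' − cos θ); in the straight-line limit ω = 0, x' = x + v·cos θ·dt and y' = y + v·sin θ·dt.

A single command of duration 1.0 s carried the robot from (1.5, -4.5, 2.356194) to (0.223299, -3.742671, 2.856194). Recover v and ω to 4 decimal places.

Δθ = 2.856194 − 2.356194 = 0.500000
ω = Δθ/dt = 0.500000/1.0 = 0.5000
R = Δx/(sin θ' − sin θ) = 3.0000
v = R·ω = 3.0000·0.5000 = 1.5000

v = 1.5000, ω = 0.5000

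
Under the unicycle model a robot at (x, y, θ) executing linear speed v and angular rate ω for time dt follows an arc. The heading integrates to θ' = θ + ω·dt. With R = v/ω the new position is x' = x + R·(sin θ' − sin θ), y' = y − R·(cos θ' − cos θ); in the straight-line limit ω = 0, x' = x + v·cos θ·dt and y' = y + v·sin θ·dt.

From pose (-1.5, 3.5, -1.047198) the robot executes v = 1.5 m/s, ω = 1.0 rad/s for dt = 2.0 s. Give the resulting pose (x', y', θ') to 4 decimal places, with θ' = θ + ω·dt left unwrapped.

θ' = -1.0472 + 1.0·2.0 = 0.9528
R = v/ω = 1.5/1.0 = 1.5000
x' = -1.5 + 1.5000·(sin 0.9528 − sin -1.0472) = 1.0216
y' = 3.5 − 1.5000·(cos 0.9528 − cos -1.0472) = 3.3809

(1.0216, 3.3809, 0.9528)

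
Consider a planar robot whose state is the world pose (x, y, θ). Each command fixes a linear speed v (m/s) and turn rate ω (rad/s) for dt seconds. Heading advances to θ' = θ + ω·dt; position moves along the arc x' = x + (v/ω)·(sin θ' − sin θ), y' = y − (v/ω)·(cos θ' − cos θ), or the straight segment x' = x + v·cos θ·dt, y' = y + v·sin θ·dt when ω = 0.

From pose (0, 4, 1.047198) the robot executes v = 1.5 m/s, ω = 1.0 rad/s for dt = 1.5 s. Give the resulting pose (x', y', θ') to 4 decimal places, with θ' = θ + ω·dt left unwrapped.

θ' = 1.0472 + 1.0·1.5 = 2.5472
R = v/ω = 1.5/1.0 = 1.5000
x' = 0 + 1.5000·(sin 2.5472 − sin 1.0472) = -0.4590
y' = 4 − 1.5000·(cos 2.5472 − cos 1.0472) = 5.9927

(-0.4590, 5.9927, 2.5472)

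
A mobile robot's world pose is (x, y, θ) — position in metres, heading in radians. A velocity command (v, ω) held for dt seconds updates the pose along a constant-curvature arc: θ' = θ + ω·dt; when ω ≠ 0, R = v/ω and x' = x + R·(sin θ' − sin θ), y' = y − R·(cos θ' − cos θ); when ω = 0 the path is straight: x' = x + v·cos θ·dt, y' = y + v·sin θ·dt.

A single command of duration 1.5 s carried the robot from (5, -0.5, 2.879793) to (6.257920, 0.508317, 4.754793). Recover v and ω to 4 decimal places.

v = -1.2500, ω = 1.2500

Δθ = 4.754793 − 2.879793 = 1.875000
ω = Δθ/dt = 1.875000/1.5 = 1.2500
R = Δx/(sin θ' − sin θ) = -1.0000
v = R·ω = -1.0000·1.2500 = -1.2500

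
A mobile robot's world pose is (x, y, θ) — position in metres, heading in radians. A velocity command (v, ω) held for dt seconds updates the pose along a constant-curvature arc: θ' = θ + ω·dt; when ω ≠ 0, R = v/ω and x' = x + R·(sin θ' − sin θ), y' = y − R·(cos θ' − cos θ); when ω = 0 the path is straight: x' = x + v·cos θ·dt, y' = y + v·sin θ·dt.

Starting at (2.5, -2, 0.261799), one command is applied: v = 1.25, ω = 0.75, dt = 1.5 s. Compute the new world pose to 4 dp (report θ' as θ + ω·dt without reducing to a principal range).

(3.7072, -0.6951, 1.3868)

θ' = 0.2618 + 0.75·1.5 = 1.3868
R = v/ω = 1.25/0.75 = 1.6667
x' = 2.5 + 1.6667·(sin 1.3868 − sin 0.2618) = 3.7072
y' = -2 − 1.6667·(cos 1.3868 − cos 0.2618) = -0.6951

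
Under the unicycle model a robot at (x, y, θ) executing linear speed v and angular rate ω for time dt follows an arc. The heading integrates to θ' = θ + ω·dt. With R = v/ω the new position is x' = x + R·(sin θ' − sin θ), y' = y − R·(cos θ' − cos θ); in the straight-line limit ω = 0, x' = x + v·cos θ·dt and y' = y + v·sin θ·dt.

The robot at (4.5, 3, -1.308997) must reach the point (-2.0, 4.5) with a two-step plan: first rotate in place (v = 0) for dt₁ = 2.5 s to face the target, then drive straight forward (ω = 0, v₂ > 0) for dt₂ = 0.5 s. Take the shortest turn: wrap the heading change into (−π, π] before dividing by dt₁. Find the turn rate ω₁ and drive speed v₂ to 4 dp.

ω₁ = -0.8238, v₂ = 13.3417

heading to target = atan2(4.5−3, -2−4.5) = 2.9148
Δθ = wrap(2.9148 − -1.3090) = -2.0594; ω₁ = Δθ/dt₁ = -0.8238
distance = √((-2−4.5)² + (4.5−3)²) = 6.6708; v₂ = distance/dt₂ = 13.3417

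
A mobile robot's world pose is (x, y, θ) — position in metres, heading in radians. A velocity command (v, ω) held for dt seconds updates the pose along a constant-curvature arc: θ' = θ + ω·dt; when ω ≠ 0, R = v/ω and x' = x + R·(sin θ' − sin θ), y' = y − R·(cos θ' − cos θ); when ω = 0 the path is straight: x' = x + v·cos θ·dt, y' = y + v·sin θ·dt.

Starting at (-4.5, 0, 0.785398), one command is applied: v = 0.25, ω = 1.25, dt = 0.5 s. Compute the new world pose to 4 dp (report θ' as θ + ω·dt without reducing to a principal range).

θ' = 0.7854 + 1.25·0.5 = 1.4104
R = v/ω = 0.25/1.25 = 0.2000
x' = -4.5 + 0.2000·(sin 1.4104 − sin 0.7854) = -4.4440
y' = 0 − 0.2000·(cos 1.4104 − cos 0.7854) = 0.1095

(-4.4440, 0.1095, 1.4104)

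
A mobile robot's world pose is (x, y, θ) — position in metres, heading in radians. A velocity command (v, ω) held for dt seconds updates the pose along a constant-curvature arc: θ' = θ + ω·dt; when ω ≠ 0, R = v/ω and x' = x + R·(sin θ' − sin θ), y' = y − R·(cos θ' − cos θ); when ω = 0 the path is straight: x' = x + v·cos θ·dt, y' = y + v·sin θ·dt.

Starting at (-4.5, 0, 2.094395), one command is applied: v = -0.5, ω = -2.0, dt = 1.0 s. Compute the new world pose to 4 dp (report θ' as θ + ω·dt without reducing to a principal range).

(-4.6929, -0.3739, 0.0944)

θ' = 2.0944 + -2.0·1.0 = 0.0944
R = v/ω = -0.5/-2.0 = 0.2500
x' = -4.5 + 0.2500·(sin 0.0944 − sin 2.0944) = -4.6929
y' = 0 − 0.2500·(cos 0.0944 − cos 2.0944) = -0.3739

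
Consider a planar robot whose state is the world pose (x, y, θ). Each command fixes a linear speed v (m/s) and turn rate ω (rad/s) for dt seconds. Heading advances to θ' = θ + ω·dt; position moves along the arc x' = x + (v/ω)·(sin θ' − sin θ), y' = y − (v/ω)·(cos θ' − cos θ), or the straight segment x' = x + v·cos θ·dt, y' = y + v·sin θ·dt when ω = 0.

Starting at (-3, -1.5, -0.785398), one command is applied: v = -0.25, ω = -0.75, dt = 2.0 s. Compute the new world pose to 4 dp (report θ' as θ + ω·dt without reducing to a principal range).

θ' = -0.7854 + -0.75·2.0 = -2.2854
R = v/ω = -0.25/-0.75 = 0.3333
x' = -3 + 0.3333·(sin -2.2854 − sin -0.7854) = -3.0161
y' = -1.5 − 0.3333·(cos -2.2854 − cos -0.7854) = -1.0459

(-3.0161, -1.0459, -2.2854)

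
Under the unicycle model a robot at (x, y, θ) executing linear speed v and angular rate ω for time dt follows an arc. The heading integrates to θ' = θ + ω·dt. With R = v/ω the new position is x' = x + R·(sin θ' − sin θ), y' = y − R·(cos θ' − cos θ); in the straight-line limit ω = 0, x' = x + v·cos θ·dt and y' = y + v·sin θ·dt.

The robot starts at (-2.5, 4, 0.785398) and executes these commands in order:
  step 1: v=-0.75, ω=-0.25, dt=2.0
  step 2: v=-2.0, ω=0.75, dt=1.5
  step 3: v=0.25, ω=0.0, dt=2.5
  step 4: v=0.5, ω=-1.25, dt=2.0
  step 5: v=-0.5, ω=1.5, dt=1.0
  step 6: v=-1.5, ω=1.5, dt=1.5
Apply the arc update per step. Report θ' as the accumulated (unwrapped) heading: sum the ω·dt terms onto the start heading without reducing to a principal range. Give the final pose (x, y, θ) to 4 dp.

(-5.3014, 0.1960, 2.6604)

step 1: θ'=0.2854 (R=3.0000) → pose (-3.7767, 3.2427, 0.2854)
step 2: θ'=1.4104 (R=-2.6667) → pose (-5.6584, 1.1098, 1.4104)
step 3: θ'=1.4104 (straight) → pose (-5.5585, 1.7267, 1.4104)
step 4: θ'=-1.0896 (R=-0.4000) → pose (-4.8091, 1.8480, -1.0896)
step 5: θ'=0.4104 (R=-0.3333) → pose (-5.2376, 1.9994, 0.4104)
step 6: θ'=2.6604 (R=-1.0000) → pose (-5.3014, 0.1960, 2.6604)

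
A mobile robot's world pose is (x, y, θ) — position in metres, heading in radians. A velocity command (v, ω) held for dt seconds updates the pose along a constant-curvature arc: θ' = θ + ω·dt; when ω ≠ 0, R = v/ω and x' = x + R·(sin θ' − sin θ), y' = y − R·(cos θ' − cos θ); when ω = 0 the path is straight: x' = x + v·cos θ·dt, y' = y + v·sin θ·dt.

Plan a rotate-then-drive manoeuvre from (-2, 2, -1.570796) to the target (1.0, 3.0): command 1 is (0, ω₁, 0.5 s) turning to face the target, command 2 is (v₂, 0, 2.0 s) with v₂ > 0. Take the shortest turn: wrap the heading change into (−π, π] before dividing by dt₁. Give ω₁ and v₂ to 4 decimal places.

heading to target = atan2(3−2, 1−-2) = 0.3218
Δθ = wrap(0.3218 − -1.5708) = 1.8925; ω₁ = Δθ/dt₁ = 3.7851
distance = √((1−-2)² + (3−2)²) = 3.1623; v₂ = distance/dt₂ = 1.5811

ω₁ = 3.7851, v₂ = 1.5811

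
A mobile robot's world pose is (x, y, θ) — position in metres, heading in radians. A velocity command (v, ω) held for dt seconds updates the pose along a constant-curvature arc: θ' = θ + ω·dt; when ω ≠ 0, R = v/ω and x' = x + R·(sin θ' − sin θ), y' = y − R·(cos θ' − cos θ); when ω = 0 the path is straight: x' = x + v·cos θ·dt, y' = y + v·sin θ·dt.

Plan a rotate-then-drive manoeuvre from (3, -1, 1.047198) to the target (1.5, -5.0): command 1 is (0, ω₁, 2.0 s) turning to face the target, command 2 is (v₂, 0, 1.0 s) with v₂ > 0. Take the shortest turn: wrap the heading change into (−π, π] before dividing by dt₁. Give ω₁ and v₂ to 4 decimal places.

heading to target = atan2(-5−-1, 1.5−3) = -1.9296
Δθ = wrap(-1.9296 − 1.0472) = -2.9768; ω₁ = Δθ/dt₁ = -1.4884
distance = √((1.5−3)² + (-5−-1)²) = 4.2720; v₂ = distance/dt₂ = 4.2720

ω₁ = -1.4884, v₂ = 4.2720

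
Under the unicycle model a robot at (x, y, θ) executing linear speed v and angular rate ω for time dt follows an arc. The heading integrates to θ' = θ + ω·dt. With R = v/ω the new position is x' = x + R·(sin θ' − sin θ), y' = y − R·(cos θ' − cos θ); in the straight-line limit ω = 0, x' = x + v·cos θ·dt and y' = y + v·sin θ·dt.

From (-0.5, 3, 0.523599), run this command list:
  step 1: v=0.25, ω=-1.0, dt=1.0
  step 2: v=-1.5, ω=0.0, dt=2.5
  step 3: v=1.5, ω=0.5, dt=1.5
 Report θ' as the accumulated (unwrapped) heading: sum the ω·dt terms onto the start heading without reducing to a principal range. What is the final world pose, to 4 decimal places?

(-1.4064, 4.5029, 0.2736)

step 1: θ'=-0.4764 (R=-0.2500) → pose (-0.2604, 3.0057, -0.4764)
step 2: θ'=-0.4764 (straight) → pose (-3.5928, 4.7253, -0.4764)
step 3: θ'=0.2736 (R=3.0000) → pose (-1.4064, 4.5029, 0.2736)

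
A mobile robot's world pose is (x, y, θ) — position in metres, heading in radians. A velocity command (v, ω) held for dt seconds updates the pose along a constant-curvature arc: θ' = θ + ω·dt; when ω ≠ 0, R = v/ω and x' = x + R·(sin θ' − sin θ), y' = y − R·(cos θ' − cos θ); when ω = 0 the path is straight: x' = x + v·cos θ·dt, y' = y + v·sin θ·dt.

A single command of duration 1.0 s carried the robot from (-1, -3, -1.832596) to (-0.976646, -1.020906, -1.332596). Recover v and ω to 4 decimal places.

v = -2.0000, ω = 0.5000

Δθ = -1.332596 − -1.832596 = 0.500000
ω = Δθ/dt = 0.500000/1.0 = 0.5000
R = −Δy/(cos θ' − cos θ) = -4.0000
v = R·ω = -4.0000·0.5000 = -2.0000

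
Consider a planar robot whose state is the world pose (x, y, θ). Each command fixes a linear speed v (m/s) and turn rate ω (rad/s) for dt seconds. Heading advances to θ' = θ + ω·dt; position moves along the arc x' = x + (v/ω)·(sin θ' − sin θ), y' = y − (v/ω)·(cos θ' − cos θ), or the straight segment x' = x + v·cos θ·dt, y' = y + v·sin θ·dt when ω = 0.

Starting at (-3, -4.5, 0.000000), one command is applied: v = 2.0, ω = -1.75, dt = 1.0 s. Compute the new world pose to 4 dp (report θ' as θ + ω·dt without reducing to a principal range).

(-1.8754, -5.8466, -1.7500)

θ' = 0.0000 + -1.75·1.0 = -1.7500
R = v/ω = 2.0/-1.75 = -1.1429
x' = -3 + -1.1429·(sin -1.7500 − sin 0.0000) = -1.8754
y' = -4.5 − -1.1429·(cos -1.7500 − cos 0.0000) = -5.8466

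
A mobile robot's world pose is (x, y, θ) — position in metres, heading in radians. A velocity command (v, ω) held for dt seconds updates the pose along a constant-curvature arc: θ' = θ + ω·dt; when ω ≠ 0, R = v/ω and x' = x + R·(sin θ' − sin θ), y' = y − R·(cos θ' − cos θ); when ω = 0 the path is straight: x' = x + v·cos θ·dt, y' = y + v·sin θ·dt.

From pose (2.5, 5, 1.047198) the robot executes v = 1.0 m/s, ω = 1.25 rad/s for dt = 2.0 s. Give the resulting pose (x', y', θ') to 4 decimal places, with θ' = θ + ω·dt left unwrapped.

θ' = 1.0472 + 1.25·2.0 = 3.5472
R = v/ω = 1.0/1.25 = 0.8000
x' = 2.5 + 0.8000·(sin 3.5472 − sin 1.0472) = 1.4915
y' = 5 − 0.8000·(cos 3.5472 − cos 1.0472) = 6.1351

(1.4915, 6.1351, 3.5472)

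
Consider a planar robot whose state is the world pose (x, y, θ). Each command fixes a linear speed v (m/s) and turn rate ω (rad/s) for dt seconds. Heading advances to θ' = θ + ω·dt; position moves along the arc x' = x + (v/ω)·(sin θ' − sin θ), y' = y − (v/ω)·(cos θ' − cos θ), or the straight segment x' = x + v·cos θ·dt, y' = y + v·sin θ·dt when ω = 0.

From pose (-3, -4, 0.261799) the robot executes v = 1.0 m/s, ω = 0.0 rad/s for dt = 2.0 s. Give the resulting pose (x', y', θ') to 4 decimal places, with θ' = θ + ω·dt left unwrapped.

(-1.0681, -3.4824, 0.2618)

θ' = 0.2618 + 0.0·2.0 = 0.2618
ω = 0 → straight: x' = -3 + 1.0·cos(0.2618)·2.0 = -1.0681
y' = -4 + 1.0·sin(0.2618)·2.0 = -3.4824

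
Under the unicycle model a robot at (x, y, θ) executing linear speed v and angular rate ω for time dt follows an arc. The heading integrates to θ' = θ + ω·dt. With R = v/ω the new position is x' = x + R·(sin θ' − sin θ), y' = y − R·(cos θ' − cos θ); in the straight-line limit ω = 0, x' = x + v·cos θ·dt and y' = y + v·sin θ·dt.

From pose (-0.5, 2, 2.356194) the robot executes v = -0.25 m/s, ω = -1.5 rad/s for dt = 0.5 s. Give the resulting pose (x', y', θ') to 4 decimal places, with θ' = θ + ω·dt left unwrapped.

(-0.4513, 1.8880, 1.6062)

θ' = 2.3562 + -1.5·0.5 = 1.6062
R = v/ω = -0.25/-1.5 = 0.1667
x' = -0.5 + 0.1667·(sin 1.6062 − sin 2.3562) = -0.4513
y' = 2 − 0.1667·(cos 1.6062 − cos 2.3562) = 1.8880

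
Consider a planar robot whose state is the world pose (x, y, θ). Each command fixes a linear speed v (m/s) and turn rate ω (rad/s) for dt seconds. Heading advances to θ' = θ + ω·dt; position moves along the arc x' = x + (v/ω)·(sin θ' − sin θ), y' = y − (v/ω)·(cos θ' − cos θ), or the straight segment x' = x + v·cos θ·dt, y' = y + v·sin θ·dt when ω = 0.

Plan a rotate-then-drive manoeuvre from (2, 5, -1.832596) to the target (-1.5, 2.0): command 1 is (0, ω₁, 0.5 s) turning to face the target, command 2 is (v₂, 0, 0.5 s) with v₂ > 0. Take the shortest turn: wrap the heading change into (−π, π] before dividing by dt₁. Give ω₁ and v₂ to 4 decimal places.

ω₁ = -1.2007, v₂ = 9.2195

heading to target = atan2(2−5, -1.5−2) = -2.4330
Δθ = wrap(-2.4330 − -1.8326) = -0.6004; ω₁ = Δθ/dt₁ = -1.2007
distance = √((-1.5−2)² + (2−5)²) = 4.6098; v₂ = distance/dt₂ = 9.2195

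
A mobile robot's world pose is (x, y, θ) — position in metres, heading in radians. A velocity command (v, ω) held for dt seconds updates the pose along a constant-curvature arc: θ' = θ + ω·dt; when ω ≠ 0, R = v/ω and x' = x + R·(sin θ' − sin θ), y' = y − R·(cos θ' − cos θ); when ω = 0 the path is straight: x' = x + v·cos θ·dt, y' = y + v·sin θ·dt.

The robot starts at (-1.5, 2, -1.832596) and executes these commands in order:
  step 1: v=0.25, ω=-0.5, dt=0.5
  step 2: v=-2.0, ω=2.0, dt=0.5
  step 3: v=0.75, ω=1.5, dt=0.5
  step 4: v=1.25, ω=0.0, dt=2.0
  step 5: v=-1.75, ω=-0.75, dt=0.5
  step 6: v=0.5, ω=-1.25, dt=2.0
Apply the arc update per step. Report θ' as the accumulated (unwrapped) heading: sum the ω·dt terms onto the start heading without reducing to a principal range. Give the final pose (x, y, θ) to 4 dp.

(0.0644, 1.5182, -3.2076)

step 1: θ'=-2.0826 (R=-0.5000) → pose (-1.5470, 1.8845, -2.0826)
step 2: θ'=-1.0826 (R=-1.0000) → pose (-1.5357, 2.8433, -1.0826)
step 3: θ'=-0.3326 (R=0.5000) → pose (-1.2574, 2.6052, -0.3326)
step 4: θ'=-0.3326 (straight) → pose (1.1056, 1.7890, -0.3326)
step 5: θ'=-0.7076 (R=2.3333) → pose (0.3508, 2.2213, -0.7076)
step 6: θ'=-3.2076 (R=-0.4000) → pose (0.0644, 1.5182, -3.2076)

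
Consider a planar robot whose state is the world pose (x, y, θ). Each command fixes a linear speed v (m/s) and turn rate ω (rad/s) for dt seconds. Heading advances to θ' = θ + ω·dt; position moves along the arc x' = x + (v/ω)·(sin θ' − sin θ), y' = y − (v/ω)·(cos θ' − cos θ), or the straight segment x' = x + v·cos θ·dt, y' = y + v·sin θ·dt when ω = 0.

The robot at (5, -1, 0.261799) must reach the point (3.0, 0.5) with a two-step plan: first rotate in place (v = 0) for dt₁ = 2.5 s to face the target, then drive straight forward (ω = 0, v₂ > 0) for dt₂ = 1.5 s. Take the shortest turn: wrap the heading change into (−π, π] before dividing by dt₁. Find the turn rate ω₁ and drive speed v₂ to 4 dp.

ω₁ = 0.8945, v₂ = 1.6667

heading to target = atan2(0.5−-1, 3−5) = 2.4981
Δθ = wrap(2.4981 − 0.2618) = 2.2363; ω₁ = Δθ/dt₁ = 0.8945
distance = √((3−5)² + (0.5−-1)²) = 2.5000; v₂ = distance/dt₂ = 1.6667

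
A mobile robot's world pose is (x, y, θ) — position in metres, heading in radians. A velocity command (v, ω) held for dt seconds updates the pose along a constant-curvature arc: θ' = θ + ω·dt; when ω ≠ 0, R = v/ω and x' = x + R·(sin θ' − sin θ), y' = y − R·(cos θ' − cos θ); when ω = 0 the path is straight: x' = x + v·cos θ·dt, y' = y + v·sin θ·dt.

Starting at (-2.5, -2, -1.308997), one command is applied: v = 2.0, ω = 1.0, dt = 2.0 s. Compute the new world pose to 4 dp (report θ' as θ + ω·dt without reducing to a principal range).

θ' = -1.3090 + 1.0·2.0 = 0.6910
R = v/ω = 2.0/1.0 = 2.0000
x' = -2.5 + 2.0000·(sin 0.6910 − sin -1.3090) = 0.7065
y' = -2 − 2.0000·(cos 0.6910 − cos -1.3090) = -3.0236

(0.7065, -3.0236, 0.6910)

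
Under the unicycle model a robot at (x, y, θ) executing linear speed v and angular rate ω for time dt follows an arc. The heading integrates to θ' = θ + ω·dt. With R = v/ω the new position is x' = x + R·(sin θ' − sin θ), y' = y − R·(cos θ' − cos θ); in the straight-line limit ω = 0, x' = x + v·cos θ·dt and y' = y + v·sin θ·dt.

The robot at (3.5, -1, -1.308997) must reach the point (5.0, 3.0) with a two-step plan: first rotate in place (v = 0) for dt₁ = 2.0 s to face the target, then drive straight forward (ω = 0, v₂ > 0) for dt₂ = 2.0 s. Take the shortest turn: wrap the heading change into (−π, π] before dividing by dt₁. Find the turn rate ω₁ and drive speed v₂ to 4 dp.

heading to target = atan2(3−-1, 5−3.5) = 1.2120
Δθ = wrap(1.2120 − -1.3090) = 2.5210; ω₁ = Δθ/dt₁ = 1.2605
distance = √((5−3.5)² + (3−-1)²) = 4.2720; v₂ = distance/dt₂ = 2.1360

ω₁ = 1.2605, v₂ = 2.1360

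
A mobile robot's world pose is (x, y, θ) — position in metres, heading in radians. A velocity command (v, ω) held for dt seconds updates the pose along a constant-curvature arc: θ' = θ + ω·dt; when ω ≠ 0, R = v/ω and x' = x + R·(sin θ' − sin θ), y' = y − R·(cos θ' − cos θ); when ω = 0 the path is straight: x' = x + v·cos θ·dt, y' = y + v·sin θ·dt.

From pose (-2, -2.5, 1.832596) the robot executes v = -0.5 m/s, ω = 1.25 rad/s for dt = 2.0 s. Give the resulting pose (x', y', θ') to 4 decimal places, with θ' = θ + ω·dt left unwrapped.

θ' = 1.8326 + 1.25·2.0 = 4.3326
R = v/ω = -0.5/1.25 = -0.4000
x' = -2 + -0.4000·(sin 4.3326 − sin 1.8326) = -1.2421
y' = -2.5 − -0.4000·(cos 4.3326 − cos 1.8326) = -2.5448

(-1.2421, -2.5448, 4.3326)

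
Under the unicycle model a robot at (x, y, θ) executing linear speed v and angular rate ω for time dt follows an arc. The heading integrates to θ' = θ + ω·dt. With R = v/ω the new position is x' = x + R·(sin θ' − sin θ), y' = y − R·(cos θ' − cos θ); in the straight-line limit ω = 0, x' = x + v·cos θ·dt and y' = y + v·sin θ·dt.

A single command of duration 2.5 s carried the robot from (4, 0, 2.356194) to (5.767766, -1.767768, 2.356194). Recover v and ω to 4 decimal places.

Δθ = 2.356194 − 2.356194 = 0.000000
ω = Δθ/dt = 0.000000/2.5 = 0.0000
ω = 0 → v = (Δx·cos θ + Δy·sin θ)/dt = -1.0000

v = -1.0000, ω = 0.0000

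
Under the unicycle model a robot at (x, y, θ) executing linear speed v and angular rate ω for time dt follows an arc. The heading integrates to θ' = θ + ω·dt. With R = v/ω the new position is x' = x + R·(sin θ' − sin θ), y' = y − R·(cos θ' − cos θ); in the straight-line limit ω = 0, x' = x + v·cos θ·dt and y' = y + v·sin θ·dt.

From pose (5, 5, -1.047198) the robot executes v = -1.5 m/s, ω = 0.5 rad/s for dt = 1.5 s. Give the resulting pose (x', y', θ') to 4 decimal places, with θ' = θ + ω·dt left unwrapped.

θ' = -1.0472 + 0.5·1.5 = -0.2972
R = v/ω = -1.5/0.5 = -3.0000
x' = 5 + -3.0000·(sin -0.2972 − sin -1.0472) = 3.2804
y' = 5 − -3.0000·(cos -0.2972 − cos -1.0472) = 6.3685

(3.2804, 6.3685, -0.2972)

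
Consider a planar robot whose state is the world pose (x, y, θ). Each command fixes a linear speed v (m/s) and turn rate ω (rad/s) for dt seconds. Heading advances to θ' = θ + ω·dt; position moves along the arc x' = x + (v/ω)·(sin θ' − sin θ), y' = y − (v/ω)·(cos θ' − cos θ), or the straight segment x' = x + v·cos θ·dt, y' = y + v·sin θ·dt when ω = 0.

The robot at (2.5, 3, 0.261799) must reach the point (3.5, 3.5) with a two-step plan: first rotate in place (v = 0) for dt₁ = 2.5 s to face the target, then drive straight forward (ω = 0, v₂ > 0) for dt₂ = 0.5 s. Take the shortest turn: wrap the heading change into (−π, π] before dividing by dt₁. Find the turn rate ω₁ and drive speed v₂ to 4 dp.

ω₁ = 0.0807, v₂ = 2.2361

heading to target = atan2(3.5−3, 3.5−2.5) = 0.4636
Δθ = wrap(0.4636 − 0.2618) = 0.2018; ω₁ = Δθ/dt₁ = 0.0807
distance = √((3.5−2.5)² + (3.5−3)²) = 1.1180; v₂ = distance/dt₂ = 2.2361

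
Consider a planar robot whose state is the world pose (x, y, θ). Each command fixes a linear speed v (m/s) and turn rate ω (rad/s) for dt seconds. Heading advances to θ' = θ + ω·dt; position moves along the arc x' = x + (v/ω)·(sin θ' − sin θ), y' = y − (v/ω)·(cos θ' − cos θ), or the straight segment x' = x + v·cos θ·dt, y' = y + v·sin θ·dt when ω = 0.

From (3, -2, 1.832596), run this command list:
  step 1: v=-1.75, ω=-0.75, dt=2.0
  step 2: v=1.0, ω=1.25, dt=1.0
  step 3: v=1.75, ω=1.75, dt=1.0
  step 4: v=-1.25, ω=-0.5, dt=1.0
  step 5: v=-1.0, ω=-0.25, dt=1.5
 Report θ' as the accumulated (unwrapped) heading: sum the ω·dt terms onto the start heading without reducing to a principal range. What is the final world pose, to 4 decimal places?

step 1: θ'=0.3326 (R=2.3333) → pose (1.5080, -4.8094, 0.3326)
step 2: θ'=1.5826 (R=0.8000) → pose (2.0467, -4.0438, 1.5826)
step 3: θ'=3.3326 (R=1.0000) → pose (0.8570, -3.0738, 3.3326)
step 4: θ'=2.8326 (R=2.5000) → pose (2.0918, -3.1467, 2.8326)
step 5: θ'=2.4576 (R=4.0000) → pose (3.4030, -3.8570, 2.4576)

(3.4030, -3.8570, 2.4576)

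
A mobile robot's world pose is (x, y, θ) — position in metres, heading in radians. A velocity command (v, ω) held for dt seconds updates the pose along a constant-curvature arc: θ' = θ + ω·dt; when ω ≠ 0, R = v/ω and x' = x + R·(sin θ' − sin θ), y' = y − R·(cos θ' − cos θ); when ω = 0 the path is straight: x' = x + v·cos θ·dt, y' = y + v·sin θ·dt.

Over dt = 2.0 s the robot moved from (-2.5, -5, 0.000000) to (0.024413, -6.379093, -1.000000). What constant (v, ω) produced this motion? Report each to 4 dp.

v = 1.5000, ω = -0.5000

Δθ = -1.000000 − 0.000000 = -1.000000
ω = Δθ/dt = -1.000000/2.0 = -0.5000
R = Δx/(sin θ' − sin θ) = -3.0000
v = R·ω = -3.0000·-0.5000 = 1.5000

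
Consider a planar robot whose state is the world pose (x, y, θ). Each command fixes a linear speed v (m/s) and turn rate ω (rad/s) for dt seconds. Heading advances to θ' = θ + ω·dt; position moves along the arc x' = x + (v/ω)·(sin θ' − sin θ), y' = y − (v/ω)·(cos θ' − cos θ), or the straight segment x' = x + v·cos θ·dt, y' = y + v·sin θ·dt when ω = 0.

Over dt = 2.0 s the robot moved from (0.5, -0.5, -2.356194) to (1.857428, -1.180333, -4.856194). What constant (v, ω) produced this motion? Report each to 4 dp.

v = -1.0000, ω = -1.2500

Δθ = -4.856194 − -2.356194 = -2.500000
ω = Δθ/dt = -2.500000/2.0 = -1.2500
R = Δx/(sin θ' − sin θ) = 0.8000
v = R·ω = 0.8000·-1.2500 = -1.0000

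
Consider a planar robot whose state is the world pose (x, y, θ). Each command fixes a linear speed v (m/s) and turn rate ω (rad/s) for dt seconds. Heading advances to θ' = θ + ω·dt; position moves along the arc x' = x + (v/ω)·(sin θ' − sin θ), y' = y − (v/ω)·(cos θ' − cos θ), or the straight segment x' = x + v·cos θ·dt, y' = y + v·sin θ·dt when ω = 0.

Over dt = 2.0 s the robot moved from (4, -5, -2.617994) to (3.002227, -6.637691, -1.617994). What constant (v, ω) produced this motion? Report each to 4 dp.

Δθ = -1.617994 − -2.617994 = 1.000000
ω = Δθ/dt = 1.000000/2.0 = 0.5000
R = −Δy/(cos θ' − cos θ) = 2.0000
v = R·ω = 2.0000·0.5000 = 1.0000

v = 1.0000, ω = 0.5000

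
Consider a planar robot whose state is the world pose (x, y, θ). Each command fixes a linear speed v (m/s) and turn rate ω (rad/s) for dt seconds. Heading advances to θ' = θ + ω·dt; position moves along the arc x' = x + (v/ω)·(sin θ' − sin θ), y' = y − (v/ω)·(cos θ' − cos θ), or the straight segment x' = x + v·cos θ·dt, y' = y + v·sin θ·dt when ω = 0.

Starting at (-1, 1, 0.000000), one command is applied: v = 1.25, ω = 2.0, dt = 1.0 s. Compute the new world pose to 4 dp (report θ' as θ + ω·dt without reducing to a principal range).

(-0.4317, 1.8851, 2.0000)

θ' = 0.0000 + 2.0·1.0 = 2.0000
R = v/ω = 1.25/2.0 = 0.6250
x' = -1 + 0.6250·(sin 2.0000 − sin 0.0000) = -0.4317
y' = 1 − 0.6250·(cos 2.0000 − cos 0.0000) = 1.8851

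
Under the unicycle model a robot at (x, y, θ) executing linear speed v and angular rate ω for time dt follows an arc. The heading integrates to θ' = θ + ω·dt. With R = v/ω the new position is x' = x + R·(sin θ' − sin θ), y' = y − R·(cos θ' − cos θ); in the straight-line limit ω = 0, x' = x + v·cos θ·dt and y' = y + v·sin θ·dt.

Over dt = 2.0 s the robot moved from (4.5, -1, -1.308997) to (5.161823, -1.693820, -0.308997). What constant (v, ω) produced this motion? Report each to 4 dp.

Δθ = -0.308997 − -1.308997 = 1.000000
ω = Δθ/dt = 1.000000/2.0 = 0.5000
R = −Δy/(cos θ' − cos θ) = 1.0000
v = R·ω = 1.0000·0.5000 = 0.5000

v = 0.5000, ω = 0.5000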